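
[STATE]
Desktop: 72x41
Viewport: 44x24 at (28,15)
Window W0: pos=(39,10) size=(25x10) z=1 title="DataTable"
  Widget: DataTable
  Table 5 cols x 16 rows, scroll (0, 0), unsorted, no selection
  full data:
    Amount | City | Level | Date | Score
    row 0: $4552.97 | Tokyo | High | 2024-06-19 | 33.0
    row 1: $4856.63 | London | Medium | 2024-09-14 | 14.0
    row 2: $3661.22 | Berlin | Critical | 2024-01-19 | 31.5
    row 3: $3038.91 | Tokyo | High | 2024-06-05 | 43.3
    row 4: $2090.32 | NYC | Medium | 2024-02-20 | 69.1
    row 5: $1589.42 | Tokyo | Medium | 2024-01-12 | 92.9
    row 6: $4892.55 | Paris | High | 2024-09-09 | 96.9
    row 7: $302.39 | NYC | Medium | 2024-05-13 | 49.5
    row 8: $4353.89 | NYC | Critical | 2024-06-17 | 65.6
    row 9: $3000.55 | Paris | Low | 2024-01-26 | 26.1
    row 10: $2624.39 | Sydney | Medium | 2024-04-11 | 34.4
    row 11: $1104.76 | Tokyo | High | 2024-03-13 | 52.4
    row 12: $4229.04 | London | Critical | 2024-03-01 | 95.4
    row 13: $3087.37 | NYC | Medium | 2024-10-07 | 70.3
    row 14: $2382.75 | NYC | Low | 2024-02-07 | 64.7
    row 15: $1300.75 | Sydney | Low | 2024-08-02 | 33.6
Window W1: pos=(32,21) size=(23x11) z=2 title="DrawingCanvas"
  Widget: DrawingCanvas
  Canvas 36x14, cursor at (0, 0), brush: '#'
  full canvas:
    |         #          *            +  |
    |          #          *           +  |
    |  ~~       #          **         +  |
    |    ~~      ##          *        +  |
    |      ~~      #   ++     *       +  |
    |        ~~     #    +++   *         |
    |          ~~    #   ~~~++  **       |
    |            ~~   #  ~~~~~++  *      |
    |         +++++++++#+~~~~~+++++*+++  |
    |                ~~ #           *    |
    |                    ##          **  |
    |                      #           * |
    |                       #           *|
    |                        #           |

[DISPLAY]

           ┃$4552.97│Tokyo │High   ┃        
           ┃$4856.63│London│Medium ┃        
           ┃$3661.22│Berlin│Critica┃        
           ┃$3038.91│Tokyo │High   ┃        
           ┗━━━━━━━━━━━━━━━━━━━━━━━┛        
                                            
    ┏━━━━━━━━━━━━━━━━━━━━━┓                 
    ┃ DrawingCanvas       ┃                 
    ┠─────────────────────┨                 
    ┃+        #          *┃                 
    ┃          #          ┃                 
    ┃  ~~       #         ┃                 
    ┃    ~~      ##       ┃                 
    ┃      ~~      #   ++ ┃                 
    ┃        ~~     #    +┃                 
    ┃          ~~    #   ~┃                 
    ┗━━━━━━━━━━━━━━━━━━━━━┛                 
                                            
                                            
                                            
                                            
                                            
                                            
                                            


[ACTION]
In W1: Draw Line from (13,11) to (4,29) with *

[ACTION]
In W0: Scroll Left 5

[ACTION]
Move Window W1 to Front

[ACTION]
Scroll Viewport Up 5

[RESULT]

           ┏━━━━━━━━━━━━━━━━━━━━━━━┓        
           ┃ DataTable             ┃        
           ┠───────────────────────┨        
           ┃Amount  │City  │Level  ┃        
           ┃────────┼──────┼───────┃        
           ┃$4552.97│Tokyo │High   ┃        
           ┃$4856.63│London│Medium ┃        
           ┃$3661.22│Berlin│Critica┃        
           ┃$3038.91│Tokyo │High   ┃        
           ┗━━━━━━━━━━━━━━━━━━━━━━━┛        
                                            
    ┏━━━━━━━━━━━━━━━━━━━━━┓                 
    ┃ DrawingCanvas       ┃                 
    ┠─────────────────────┨                 
    ┃+        #          *┃                 
    ┃          #          ┃                 
    ┃  ~~       #         ┃                 
    ┃    ~~      ##       ┃                 
    ┃      ~~      #   ++ ┃                 
    ┃        ~~     #    +┃                 
    ┃          ~~    #   ~┃                 
    ┗━━━━━━━━━━━━━━━━━━━━━┛                 
                                            
                                            


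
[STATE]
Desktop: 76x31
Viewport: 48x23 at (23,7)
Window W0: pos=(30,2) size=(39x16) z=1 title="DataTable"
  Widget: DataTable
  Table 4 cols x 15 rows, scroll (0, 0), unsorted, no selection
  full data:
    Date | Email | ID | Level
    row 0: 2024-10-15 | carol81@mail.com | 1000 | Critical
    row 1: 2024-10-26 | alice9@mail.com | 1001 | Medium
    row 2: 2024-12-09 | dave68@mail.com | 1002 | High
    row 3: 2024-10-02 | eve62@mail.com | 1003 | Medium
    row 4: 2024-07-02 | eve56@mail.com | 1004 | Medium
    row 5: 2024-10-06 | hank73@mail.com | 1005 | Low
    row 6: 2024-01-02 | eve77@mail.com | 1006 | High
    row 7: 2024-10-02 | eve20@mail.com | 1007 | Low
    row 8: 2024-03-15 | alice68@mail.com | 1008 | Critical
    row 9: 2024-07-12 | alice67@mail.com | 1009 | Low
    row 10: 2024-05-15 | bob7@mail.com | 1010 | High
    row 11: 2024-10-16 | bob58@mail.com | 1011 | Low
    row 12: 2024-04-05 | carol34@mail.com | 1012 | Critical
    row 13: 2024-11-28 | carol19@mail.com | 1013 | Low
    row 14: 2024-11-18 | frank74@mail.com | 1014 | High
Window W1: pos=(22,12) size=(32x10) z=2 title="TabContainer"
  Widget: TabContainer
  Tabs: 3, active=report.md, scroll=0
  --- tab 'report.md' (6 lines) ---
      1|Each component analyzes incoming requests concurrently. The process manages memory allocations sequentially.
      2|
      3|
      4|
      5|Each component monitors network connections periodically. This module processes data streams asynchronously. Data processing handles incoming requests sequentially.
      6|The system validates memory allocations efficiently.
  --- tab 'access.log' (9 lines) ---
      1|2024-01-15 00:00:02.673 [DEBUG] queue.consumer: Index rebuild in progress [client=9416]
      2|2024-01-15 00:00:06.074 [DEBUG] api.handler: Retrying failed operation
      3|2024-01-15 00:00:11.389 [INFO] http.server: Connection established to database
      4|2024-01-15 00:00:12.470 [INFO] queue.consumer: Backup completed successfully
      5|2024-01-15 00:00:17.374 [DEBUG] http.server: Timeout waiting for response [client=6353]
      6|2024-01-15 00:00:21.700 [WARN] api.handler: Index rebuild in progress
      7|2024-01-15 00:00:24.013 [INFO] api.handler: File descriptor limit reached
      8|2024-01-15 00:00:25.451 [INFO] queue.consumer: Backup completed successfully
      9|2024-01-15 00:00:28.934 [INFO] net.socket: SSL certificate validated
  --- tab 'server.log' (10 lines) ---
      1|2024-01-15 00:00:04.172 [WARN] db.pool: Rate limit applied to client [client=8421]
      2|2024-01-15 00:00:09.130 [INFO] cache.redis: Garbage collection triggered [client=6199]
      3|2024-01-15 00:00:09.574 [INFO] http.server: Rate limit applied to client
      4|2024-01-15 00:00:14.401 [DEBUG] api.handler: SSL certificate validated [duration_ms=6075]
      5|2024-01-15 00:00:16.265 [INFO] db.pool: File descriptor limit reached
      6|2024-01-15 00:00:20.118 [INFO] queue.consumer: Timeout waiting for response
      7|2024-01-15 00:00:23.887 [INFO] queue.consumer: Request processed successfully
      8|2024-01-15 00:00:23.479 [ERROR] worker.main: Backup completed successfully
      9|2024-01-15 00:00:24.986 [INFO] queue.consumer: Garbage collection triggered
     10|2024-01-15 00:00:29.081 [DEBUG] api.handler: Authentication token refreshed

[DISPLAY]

       ┃2024-10-15│carol81@mail.com│1000│Crit┃  
       ┃2024-10-26│alice9@mail.com │1001│Medi┃  
       ┃2024-12-09│dave68@mail.com │1002│High┃  
       ┃2024-10-02│eve62@mail.com  │1003│Medi┃  
       ┃2024-07-02│eve56@mail.com  │1004│Medi┃  
━━━━━━━━━━━━━━━━━━━━━━━━━━━━━━┓com │1005│Low ┃  
 TabContainer                 ┃om  │1006│High┃  
──────────────────────────────┨om  │1007│Low ┃  
[report.md]│ access.log │ serv┃.com│1008│Crit┃  
──────────────────────────────┃.com│1009│Low ┃  
Each component analyzes incomi┃━━━━━━━━━━━━━━┛  
                              ┃                 
                              ┃                 
                              ┃                 
━━━━━━━━━━━━━━━━━━━━━━━━━━━━━━┛                 
                                                
                                                
                                                
                                                
                                                
                                                
                                                
                                                


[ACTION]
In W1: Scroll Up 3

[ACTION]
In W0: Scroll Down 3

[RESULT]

       ┃2024-10-02│eve62@mail.com  │1003│Medi┃  
       ┃2024-07-02│eve56@mail.com  │1004│Medi┃  
       ┃2024-10-06│hank73@mail.com │1005│Low ┃  
       ┃2024-01-02│eve77@mail.com  │1006│High┃  
       ┃2024-10-02│eve20@mail.com  │1007│Low ┃  
━━━━━━━━━━━━━━━━━━━━━━━━━━━━━━┓.com│1008│Crit┃  
 TabContainer                 ┃.com│1009│Low ┃  
──────────────────────────────┨m   │1010│High┃  
[report.md]│ access.log │ serv┃om  │1011│Low ┃  
──────────────────────────────┃.com│1012│Crit┃  
Each component analyzes incomi┃━━━━━━━━━━━━━━┛  
                              ┃                 
                              ┃                 
                              ┃                 
━━━━━━━━━━━━━━━━━━━━━━━━━━━━━━┛                 
                                                
                                                
                                                
                                                
                                                
                                                
                                                
                                                


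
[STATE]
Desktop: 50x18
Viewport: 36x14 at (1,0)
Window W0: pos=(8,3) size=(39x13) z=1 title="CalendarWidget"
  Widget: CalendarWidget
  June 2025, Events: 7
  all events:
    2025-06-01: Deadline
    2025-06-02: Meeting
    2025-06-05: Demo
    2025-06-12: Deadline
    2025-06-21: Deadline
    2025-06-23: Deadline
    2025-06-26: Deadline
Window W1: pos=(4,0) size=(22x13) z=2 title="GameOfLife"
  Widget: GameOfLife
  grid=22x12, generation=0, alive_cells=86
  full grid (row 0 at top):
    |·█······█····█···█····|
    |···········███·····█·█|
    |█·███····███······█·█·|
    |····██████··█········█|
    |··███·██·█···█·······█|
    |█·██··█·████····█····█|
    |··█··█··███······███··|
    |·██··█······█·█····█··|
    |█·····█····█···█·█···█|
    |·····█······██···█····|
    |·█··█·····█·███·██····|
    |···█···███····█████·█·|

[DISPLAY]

   ┏━━━━━━━━━━━━━━━━━━━━┓           
   ┃ GameOfLife         ┃           
   ┠────────────────────┨           
   ┃Gen: 0              ┃━━━━━━━━━━━
   ┃·███····███······█·█┃           
   ┃···██████··█········┃───────────
   ┃·███·██·█···█·······┃e 2025     
   ┃·██··█·████····█····┃ Su        
   ┃·█··█··███······███·┃  1*       
   ┃██··█······█·█····█·┃ 7  8      
   ┃·····█····█···█·█···┃4 15       
   ┃····█······██···█···┃* 22       
   ┗━━━━━━━━━━━━━━━━━━━━┛28 29      
       ┃30                          


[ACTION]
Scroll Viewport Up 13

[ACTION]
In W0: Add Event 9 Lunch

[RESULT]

   ┏━━━━━━━━━━━━━━━━━━━━┓           
   ┃ GameOfLife         ┃           
   ┠────────────────────┨           
   ┃Gen: 0              ┃━━━━━━━━━━━
   ┃·███····███······█·█┃           
   ┃···██████··█········┃───────────
   ┃·███·██·█···█·······┃e 2025     
   ┃·██··█·████····█····┃ Su        
   ┃·█··█··███······███·┃  1*       
   ┃██··█······█·█····█·┃ 7  8      
   ┃·····█····█···█·█···┃14 15      
   ┃····█······██···█···┃* 22       
   ┗━━━━━━━━━━━━━━━━━━━━┛28 29      
       ┃30                          


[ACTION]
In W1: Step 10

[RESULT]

   ┏━━━━━━━━━━━━━━━━━━━━┓           
   ┃ GameOfLife         ┃           
   ┠────────────────────┨           
   ┃Gen: 10             ┃━━━━━━━━━━━
   ┃····█·····██████····┃           
   ┃█···█······█··█·····┃───────────
   ┃·██········█········┃e 2025     
   ┃··········███·······┃ Su        
   ┃···········█········┃  1*       
   ┃·████·█·█·█·········┃ 7  8      
   ┃···███···██·········┃14 15      
   ┃█········█··········┃* 22       
   ┗━━━━━━━━━━━━━━━━━━━━┛28 29      
       ┃30                          


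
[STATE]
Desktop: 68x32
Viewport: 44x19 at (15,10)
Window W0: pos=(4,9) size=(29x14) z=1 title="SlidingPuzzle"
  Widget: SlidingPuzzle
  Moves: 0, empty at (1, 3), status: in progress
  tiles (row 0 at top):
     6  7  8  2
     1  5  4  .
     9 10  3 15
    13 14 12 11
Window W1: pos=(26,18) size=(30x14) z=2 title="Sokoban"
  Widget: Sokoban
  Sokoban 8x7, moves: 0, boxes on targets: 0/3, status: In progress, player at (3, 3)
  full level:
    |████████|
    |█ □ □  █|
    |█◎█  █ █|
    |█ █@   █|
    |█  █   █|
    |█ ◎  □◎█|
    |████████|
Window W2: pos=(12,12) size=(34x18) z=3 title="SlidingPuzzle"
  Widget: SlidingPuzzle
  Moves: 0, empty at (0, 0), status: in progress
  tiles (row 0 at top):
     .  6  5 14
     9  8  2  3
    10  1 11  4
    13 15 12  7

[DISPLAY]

zzle             ┃                          
─────────────────┨                          
━━━━━━━━━━━━━━━━━━━━━━━━━━━━━━┓             
lidingPuzzle                  ┃             
──────────────────────────────┨             
───┬────┬────┬────┐           ┃             
   │  6 │  5 │ 14 │           ┃             
───┼────┼────┼────┤           ┃             
 9 │  8 │  2 │  3 │           ┃━━━━━━━━━┓   
───┼────┼────┼────┤           ┃         ┃   
10 │  1 │ 11 │  4 │           ┃─────────┨   
───┼────┼────┼────┤           ┃         ┃   
13 │ 15 │ 12 │  7 │           ┃         ┃   
───┴────┴────┴────┘           ┃         ┃   
ves: 0                        ┃         ┃   
                              ┃         ┃   
                              ┃         ┃   
                              ┃         ┃   
                              ┃         ┃   


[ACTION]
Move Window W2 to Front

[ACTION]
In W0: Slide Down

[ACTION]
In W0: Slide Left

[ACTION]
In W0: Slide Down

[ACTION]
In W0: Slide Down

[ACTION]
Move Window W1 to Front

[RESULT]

zzle             ┃                          
─────────────────┨                          
━━━━━━━━━━━━━━━━━━━━━━━━━━━━━━┓             
lidingPuzzle                  ┃             
──────────────────────────────┨             
───┬────┬────┬────┐           ┃             
   │  6 │  5 │ 14 │           ┃             
───┼────┼────┼────┤           ┃             
 9 │  8 │  ┏━━━━━━━━━━━━━━━━━━━━━━━━━━━━┓   
───┼────┼──┃ Sokoban                    ┃   
10 │  1 │ 1┠────────────────────────────┨   
───┼────┼──┃████████                    ┃   
13 │ 15 │ 1┃█ □ □  █                    ┃   
───┴────┴──┃█◎█  █ █                    ┃   
ves: 0     ┃█ █@   █                    ┃   
           ┃█  █   █                    ┃   
           ┃█ ◎  □◎█                    ┃   
           ┃████████                    ┃   
           ┃Moves: 0  0/3               ┃   


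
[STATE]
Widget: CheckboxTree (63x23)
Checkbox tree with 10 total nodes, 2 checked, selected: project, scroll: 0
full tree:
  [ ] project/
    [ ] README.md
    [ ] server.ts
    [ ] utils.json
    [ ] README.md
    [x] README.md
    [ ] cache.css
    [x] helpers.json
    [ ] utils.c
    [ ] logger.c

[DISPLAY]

>[-] project/                                                  
   [ ] README.md                                               
   [ ] server.ts                                               
   [ ] utils.json                                              
   [ ] README.md                                               
   [x] README.md                                               
   [ ] cache.css                                               
   [x] helpers.json                                            
   [ ] utils.c                                                 
   [ ] logger.c                                                
                                                               
                                                               
                                                               
                                                               
                                                               
                                                               
                                                               
                                                               
                                                               
                                                               
                                                               
                                                               
                                                               


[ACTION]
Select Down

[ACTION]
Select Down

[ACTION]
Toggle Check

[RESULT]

 [-] project/                                                  
   [ ] README.md                                               
>  [x] server.ts                                               
   [ ] utils.json                                              
   [ ] README.md                                               
   [x] README.md                                               
   [ ] cache.css                                               
   [x] helpers.json                                            
   [ ] utils.c                                                 
   [ ] logger.c                                                
                                                               
                                                               
                                                               
                                                               
                                                               
                                                               
                                                               
                                                               
                                                               
                                                               
                                                               
                                                               
                                                               


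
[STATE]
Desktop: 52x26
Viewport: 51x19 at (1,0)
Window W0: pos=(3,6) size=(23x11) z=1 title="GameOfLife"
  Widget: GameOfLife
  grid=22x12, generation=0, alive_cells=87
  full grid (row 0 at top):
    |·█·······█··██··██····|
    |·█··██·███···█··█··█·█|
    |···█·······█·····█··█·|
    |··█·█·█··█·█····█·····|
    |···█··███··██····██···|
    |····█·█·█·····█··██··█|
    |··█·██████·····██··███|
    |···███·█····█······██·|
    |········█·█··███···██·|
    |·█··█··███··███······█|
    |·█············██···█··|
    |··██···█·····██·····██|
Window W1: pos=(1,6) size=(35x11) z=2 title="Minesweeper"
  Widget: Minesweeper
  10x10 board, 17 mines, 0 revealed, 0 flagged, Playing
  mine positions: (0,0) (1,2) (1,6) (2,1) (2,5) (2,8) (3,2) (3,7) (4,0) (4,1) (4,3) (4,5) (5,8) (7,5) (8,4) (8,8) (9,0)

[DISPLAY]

                                                   
                                                   
                                                   
                                                   
                                                   
                                                   
┏━━━━━━━━━━━━━━━━━━━━━━━━━━━━━━━━━┓                
┃ Minesweeper                     ┃                
┠─────────────────────────────────┨                
┃■■■■■■■■■■                       ┃                
┃■■■■■■■■■■                       ┃                
┃■■■■■■■■■■                       ┃                
┃■■■■■■■■■■                       ┃                
┃■■■■■■■■■■                       ┃                
┃■■■■■■■■■■                       ┃                
┃■■■■■■■■■■                       ┃                
┗━━━━━━━━━━━━━━━━━━━━━━━━━━━━━━━━━┛                
                                                   
                                                   


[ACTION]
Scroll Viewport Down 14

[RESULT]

┃ Minesweeper                     ┃                
┠─────────────────────────────────┨                
┃■■■■■■■■■■                       ┃                
┃■■■■■■■■■■                       ┃                
┃■■■■■■■■■■                       ┃                
┃■■■■■■■■■■                       ┃                
┃■■■■■■■■■■                       ┃                
┃■■■■■■■■■■                       ┃                
┃■■■■■■■■■■                       ┃                
┗━━━━━━━━━━━━━━━━━━━━━━━━━━━━━━━━━┛                
                                                   
                                                   
                                                   
                                                   
                                                   
                                                   
                                                   
                                                   
                                                   


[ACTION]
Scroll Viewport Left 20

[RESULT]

 ┃ Minesweeper                     ┃               
 ┠─────────────────────────────────┨               
 ┃■■■■■■■■■■                       ┃               
 ┃■■■■■■■■■■                       ┃               
 ┃■■■■■■■■■■                       ┃               
 ┃■■■■■■■■■■                       ┃               
 ┃■■■■■■■■■■                       ┃               
 ┃■■■■■■■■■■                       ┃               
 ┃■■■■■■■■■■                       ┃               
 ┗━━━━━━━━━━━━━━━━━━━━━━━━━━━━━━━━━┛               
                                                   
                                                   
                                                   
                                                   
                                                   
                                                   
                                                   
                                                   
                                                   


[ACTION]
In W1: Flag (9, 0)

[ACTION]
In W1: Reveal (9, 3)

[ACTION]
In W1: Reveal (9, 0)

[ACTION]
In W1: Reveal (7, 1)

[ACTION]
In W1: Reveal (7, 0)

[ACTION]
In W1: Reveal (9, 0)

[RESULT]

 ┃ Minesweeper                     ┃               
 ┠─────────────────────────────────┨               
 ┃■■■■■■■■■■                       ┃               
 ┃■■■■■■■■■■                       ┃               
 ┃■■■■■■■■■■                       ┃               
 ┃■■■■■■■■■■                       ┃               
 ┃■■■■■■■■■■                       ┃               
 ┃22212■■■■■                       ┃               
 ┃    1■■■■■                       ┃               
 ┗━━━━━━━━━━━━━━━━━━━━━━━━━━━━━━━━━┛               
                                                   
                                                   
                                                   
                                                   
                                                   
                                                   
                                                   
                                                   
                                                   


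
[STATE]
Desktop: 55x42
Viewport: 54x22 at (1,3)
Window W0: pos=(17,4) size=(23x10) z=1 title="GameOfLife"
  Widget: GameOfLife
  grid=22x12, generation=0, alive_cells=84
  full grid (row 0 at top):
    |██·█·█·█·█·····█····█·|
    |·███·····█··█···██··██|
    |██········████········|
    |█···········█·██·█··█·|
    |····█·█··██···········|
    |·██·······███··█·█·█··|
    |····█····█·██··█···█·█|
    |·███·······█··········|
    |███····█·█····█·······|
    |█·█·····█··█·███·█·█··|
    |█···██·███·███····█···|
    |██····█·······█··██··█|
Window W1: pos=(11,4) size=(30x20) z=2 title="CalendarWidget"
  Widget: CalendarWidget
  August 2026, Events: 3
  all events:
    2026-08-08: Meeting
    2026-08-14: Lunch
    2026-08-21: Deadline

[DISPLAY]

                                                      
          ┏━━━━━━━━━━━━━━━━━━━━━━━━━━━━┓              
          ┃ CalendarWidget             ┃              
          ┠────────────────────────────┨              
          ┃        August 2026         ┃              
          ┃Mo Tu We Th Fr Sa Su        ┃              
          ┃                1  2        ┃              
          ┃ 3  4  5  6  7  8*  9       ┃              
          ┃10 11 12 13 14* 15 16       ┃              
          ┃17 18 19 20 21* 22 23       ┃              
          ┃24 25 26 27 28 29 30        ┃              
          ┃31                          ┃              
          ┃                            ┃              
          ┃                            ┃              
          ┃                            ┃              
          ┃                            ┃              
          ┃                            ┃              
          ┃                            ┃              
          ┃                            ┃              
          ┃                            ┃              
          ┗━━━━━━━━━━━━━━━━━━━━━━━━━━━━┛              
                                                      


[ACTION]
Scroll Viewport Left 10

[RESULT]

                                                      
           ┏━━━━━━━━━━━━━━━━━━━━━━━━━━━━┓             
           ┃ CalendarWidget             ┃             
           ┠────────────────────────────┨             
           ┃        August 2026         ┃             
           ┃Mo Tu We Th Fr Sa Su        ┃             
           ┃                1  2        ┃             
           ┃ 3  4  5  6  7  8*  9       ┃             
           ┃10 11 12 13 14* 15 16       ┃             
           ┃17 18 19 20 21* 22 23       ┃             
           ┃24 25 26 27 28 29 30        ┃             
           ┃31                          ┃             
           ┃                            ┃             
           ┃                            ┃             
           ┃                            ┃             
           ┃                            ┃             
           ┃                            ┃             
           ┃                            ┃             
           ┃                            ┃             
           ┃                            ┃             
           ┗━━━━━━━━━━━━━━━━━━━━━━━━━━━━┛             
                                                      


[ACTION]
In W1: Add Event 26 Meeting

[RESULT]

                                                      
           ┏━━━━━━━━━━━━━━━━━━━━━━━━━━━━┓             
           ┃ CalendarWidget             ┃             
           ┠────────────────────────────┨             
           ┃        August 2026         ┃             
           ┃Mo Tu We Th Fr Sa Su        ┃             
           ┃                1  2        ┃             
           ┃ 3  4  5  6  7  8*  9       ┃             
           ┃10 11 12 13 14* 15 16       ┃             
           ┃17 18 19 20 21* 22 23       ┃             
           ┃24 25 26* 27 28 29 30       ┃             
           ┃31                          ┃             
           ┃                            ┃             
           ┃                            ┃             
           ┃                            ┃             
           ┃                            ┃             
           ┃                            ┃             
           ┃                            ┃             
           ┃                            ┃             
           ┃                            ┃             
           ┗━━━━━━━━━━━━━━━━━━━━━━━━━━━━┛             
                                                      


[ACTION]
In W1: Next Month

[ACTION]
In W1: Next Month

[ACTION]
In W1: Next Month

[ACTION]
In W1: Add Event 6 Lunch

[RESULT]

                                                      
           ┏━━━━━━━━━━━━━━━━━━━━━━━━━━━━┓             
           ┃ CalendarWidget             ┃             
           ┠────────────────────────────┨             
           ┃       November 2026        ┃             
           ┃Mo Tu We Th Fr Sa Su        ┃             
           ┃                   1        ┃             
           ┃ 2  3  4  5  6*  7  8       ┃             
           ┃ 9 10 11 12 13 14 15        ┃             
           ┃16 17 18 19 20 21 22        ┃             
           ┃23 24 25 26 27 28 29        ┃             
           ┃30                          ┃             
           ┃                            ┃             
           ┃                            ┃             
           ┃                            ┃             
           ┃                            ┃             
           ┃                            ┃             
           ┃                            ┃             
           ┃                            ┃             
           ┃                            ┃             
           ┗━━━━━━━━━━━━━━━━━━━━━━━━━━━━┛             
                                                      


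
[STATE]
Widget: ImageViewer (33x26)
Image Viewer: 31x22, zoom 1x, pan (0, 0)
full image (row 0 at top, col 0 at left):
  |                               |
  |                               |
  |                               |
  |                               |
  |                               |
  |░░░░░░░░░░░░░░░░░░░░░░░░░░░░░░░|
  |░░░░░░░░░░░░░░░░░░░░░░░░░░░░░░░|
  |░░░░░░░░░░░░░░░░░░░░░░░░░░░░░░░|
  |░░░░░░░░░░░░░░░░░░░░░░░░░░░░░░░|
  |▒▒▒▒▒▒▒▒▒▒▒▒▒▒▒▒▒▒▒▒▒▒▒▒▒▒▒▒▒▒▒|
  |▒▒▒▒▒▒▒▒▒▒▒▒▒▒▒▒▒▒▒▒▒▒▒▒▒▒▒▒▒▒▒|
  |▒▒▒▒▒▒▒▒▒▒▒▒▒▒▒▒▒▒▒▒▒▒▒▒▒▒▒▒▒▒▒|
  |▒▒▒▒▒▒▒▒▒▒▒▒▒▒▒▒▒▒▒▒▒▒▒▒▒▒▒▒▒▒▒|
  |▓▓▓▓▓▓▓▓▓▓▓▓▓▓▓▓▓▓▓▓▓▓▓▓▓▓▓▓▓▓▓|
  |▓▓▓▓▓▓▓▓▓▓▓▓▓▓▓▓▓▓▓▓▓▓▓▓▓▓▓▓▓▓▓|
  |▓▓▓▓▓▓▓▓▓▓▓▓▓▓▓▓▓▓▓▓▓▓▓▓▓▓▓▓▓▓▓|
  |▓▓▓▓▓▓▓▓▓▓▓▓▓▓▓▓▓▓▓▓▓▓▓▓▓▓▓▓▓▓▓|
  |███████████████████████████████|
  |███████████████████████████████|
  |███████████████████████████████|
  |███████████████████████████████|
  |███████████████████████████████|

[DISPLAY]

                                 
                                 
                                 
                                 
                                 
░░░░░░░░░░░░░░░░░░░░░░░░░░░░░░░  
░░░░░░░░░░░░░░░░░░░░░░░░░░░░░░░  
░░░░░░░░░░░░░░░░░░░░░░░░░░░░░░░  
░░░░░░░░░░░░░░░░░░░░░░░░░░░░░░░  
▒▒▒▒▒▒▒▒▒▒▒▒▒▒▒▒▒▒▒▒▒▒▒▒▒▒▒▒▒▒▒  
▒▒▒▒▒▒▒▒▒▒▒▒▒▒▒▒▒▒▒▒▒▒▒▒▒▒▒▒▒▒▒  
▒▒▒▒▒▒▒▒▒▒▒▒▒▒▒▒▒▒▒▒▒▒▒▒▒▒▒▒▒▒▒  
▒▒▒▒▒▒▒▒▒▒▒▒▒▒▒▒▒▒▒▒▒▒▒▒▒▒▒▒▒▒▒  
▓▓▓▓▓▓▓▓▓▓▓▓▓▓▓▓▓▓▓▓▓▓▓▓▓▓▓▓▓▓▓  
▓▓▓▓▓▓▓▓▓▓▓▓▓▓▓▓▓▓▓▓▓▓▓▓▓▓▓▓▓▓▓  
▓▓▓▓▓▓▓▓▓▓▓▓▓▓▓▓▓▓▓▓▓▓▓▓▓▓▓▓▓▓▓  
▓▓▓▓▓▓▓▓▓▓▓▓▓▓▓▓▓▓▓▓▓▓▓▓▓▓▓▓▓▓▓  
███████████████████████████████  
███████████████████████████████  
███████████████████████████████  
███████████████████████████████  
███████████████████████████████  
                                 
                                 
                                 
                                 


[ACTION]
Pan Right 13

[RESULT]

                                 
                                 
                                 
                                 
                                 
░░░░░░░░░░░░░░░░░░               
░░░░░░░░░░░░░░░░░░               
░░░░░░░░░░░░░░░░░░               
░░░░░░░░░░░░░░░░░░               
▒▒▒▒▒▒▒▒▒▒▒▒▒▒▒▒▒▒               
▒▒▒▒▒▒▒▒▒▒▒▒▒▒▒▒▒▒               
▒▒▒▒▒▒▒▒▒▒▒▒▒▒▒▒▒▒               
▒▒▒▒▒▒▒▒▒▒▒▒▒▒▒▒▒▒               
▓▓▓▓▓▓▓▓▓▓▓▓▓▓▓▓▓▓               
▓▓▓▓▓▓▓▓▓▓▓▓▓▓▓▓▓▓               
▓▓▓▓▓▓▓▓▓▓▓▓▓▓▓▓▓▓               
▓▓▓▓▓▓▓▓▓▓▓▓▓▓▓▓▓▓               
██████████████████               
██████████████████               
██████████████████               
██████████████████               
██████████████████               
                                 
                                 
                                 
                                 


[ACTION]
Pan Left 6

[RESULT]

                                 
                                 
                                 
                                 
                                 
░░░░░░░░░░░░░░░░░░░░░░░░         
░░░░░░░░░░░░░░░░░░░░░░░░         
░░░░░░░░░░░░░░░░░░░░░░░░         
░░░░░░░░░░░░░░░░░░░░░░░░         
▒▒▒▒▒▒▒▒▒▒▒▒▒▒▒▒▒▒▒▒▒▒▒▒         
▒▒▒▒▒▒▒▒▒▒▒▒▒▒▒▒▒▒▒▒▒▒▒▒         
▒▒▒▒▒▒▒▒▒▒▒▒▒▒▒▒▒▒▒▒▒▒▒▒         
▒▒▒▒▒▒▒▒▒▒▒▒▒▒▒▒▒▒▒▒▒▒▒▒         
▓▓▓▓▓▓▓▓▓▓▓▓▓▓▓▓▓▓▓▓▓▓▓▓         
▓▓▓▓▓▓▓▓▓▓▓▓▓▓▓▓▓▓▓▓▓▓▓▓         
▓▓▓▓▓▓▓▓▓▓▓▓▓▓▓▓▓▓▓▓▓▓▓▓         
▓▓▓▓▓▓▓▓▓▓▓▓▓▓▓▓▓▓▓▓▓▓▓▓         
████████████████████████         
████████████████████████         
████████████████████████         
████████████████████████         
████████████████████████         
                                 
                                 
                                 
                                 


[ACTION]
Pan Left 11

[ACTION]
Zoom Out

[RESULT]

                                 
                                 
                                 
                                 
                                 
░░░░░░░░░░░░░░░░░░░░░░░░░░░░░░░  
░░░░░░░░░░░░░░░░░░░░░░░░░░░░░░░  
░░░░░░░░░░░░░░░░░░░░░░░░░░░░░░░  
░░░░░░░░░░░░░░░░░░░░░░░░░░░░░░░  
▒▒▒▒▒▒▒▒▒▒▒▒▒▒▒▒▒▒▒▒▒▒▒▒▒▒▒▒▒▒▒  
▒▒▒▒▒▒▒▒▒▒▒▒▒▒▒▒▒▒▒▒▒▒▒▒▒▒▒▒▒▒▒  
▒▒▒▒▒▒▒▒▒▒▒▒▒▒▒▒▒▒▒▒▒▒▒▒▒▒▒▒▒▒▒  
▒▒▒▒▒▒▒▒▒▒▒▒▒▒▒▒▒▒▒▒▒▒▒▒▒▒▒▒▒▒▒  
▓▓▓▓▓▓▓▓▓▓▓▓▓▓▓▓▓▓▓▓▓▓▓▓▓▓▓▓▓▓▓  
▓▓▓▓▓▓▓▓▓▓▓▓▓▓▓▓▓▓▓▓▓▓▓▓▓▓▓▓▓▓▓  
▓▓▓▓▓▓▓▓▓▓▓▓▓▓▓▓▓▓▓▓▓▓▓▓▓▓▓▓▓▓▓  
▓▓▓▓▓▓▓▓▓▓▓▓▓▓▓▓▓▓▓▓▓▓▓▓▓▓▓▓▓▓▓  
███████████████████████████████  
███████████████████████████████  
███████████████████████████████  
███████████████████████████████  
███████████████████████████████  
                                 
                                 
                                 
                                 
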